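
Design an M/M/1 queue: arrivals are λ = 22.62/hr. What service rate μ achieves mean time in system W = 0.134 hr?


W = 1/(μ−λ) ⇒ μ − λ = 1/W = 1/0.134 = 7.4627
μ = λ + 1/W = 22.62 + 7.4627 = 30.0827 per hr

Final: 30.0827 /hr


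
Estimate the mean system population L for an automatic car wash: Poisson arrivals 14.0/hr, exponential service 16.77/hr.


ρ = λ/μ = 14.0/16.77 = 0.8348
L = ρ/(1−ρ) = 0.8348/(1 − 0.8348) = 0.8348/0.1652 = 5.0542

Final: 5.0542


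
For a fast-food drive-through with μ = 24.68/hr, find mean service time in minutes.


Mean service time = 1/μ = 1/24.68 hour = 0.04052 hour
In minutes: 0.04052 × 60 = 2.4311 min

Final: 2.4311 min


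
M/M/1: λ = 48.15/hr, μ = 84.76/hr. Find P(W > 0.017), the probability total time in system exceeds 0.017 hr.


W ~ Exponential(μ−λ) for M/M/1.
μ − λ = 84.76 − 48.15 = 36.6100
P(W > t) = e^{−(μ−λ)t} = e^{−0.6224} = 0.536671

Final: 0.536671


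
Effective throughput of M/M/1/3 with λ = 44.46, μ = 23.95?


ρ = 1.8564; P_K = (1−ρ)ρ^3/(1−ρ^4) = 0.503731
λ_eff = λ(1 − P_K) = 44.46·(1 − 0.503731) = 44.46·0.496269 = 22.0641 /hr

Final: 22.0641 /hr


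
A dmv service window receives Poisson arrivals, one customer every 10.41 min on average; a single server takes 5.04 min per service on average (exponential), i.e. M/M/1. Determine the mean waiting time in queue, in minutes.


λ = 60/10.41 = 5.7637 /hr
μ = 60/5.04 = 11.9048 /hr
ρ = λ/μ = 5.7637/11.9048 = 0.4841
Wq = ρ/(μ−λ) = 0.4841/(11.9048−5.7637) = 0.07884 hr
In minutes: 0.07884·60 = 4.730 min

Final: 4.730 min


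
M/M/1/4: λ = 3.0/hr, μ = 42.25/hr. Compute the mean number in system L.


ρ = 3.0/42.25 = 0.07101
L = ρ[1 − (K+1)ρ^K + Kρ^(K+1)] / [(1−ρ)(1−ρ^(K+1))]
Numerator: 0.07101·(1 − 5·0.00002542 + 4·0.000001805) = 0.070997
Denominator: (0.9290)·(0.999998) = 0.928992
L = 0.070997/0.928992 = 0.07642

Final: 0.07642


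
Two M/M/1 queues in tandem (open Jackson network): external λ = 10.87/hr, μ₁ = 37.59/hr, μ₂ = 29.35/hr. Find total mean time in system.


Each node sees arrival rate λ = 10.87/hr (tandem ⇒ throughput preserved).
W₁ = 1/(μ₁−λ) = 1/(37.59−10.87) = 0.03743 hr
W₂ = 1/(μ₂−λ) = 1/(29.35−10.87) = 0.05411 hr
W_total = W₁ + W₂ = 0.03743 + 0.05411 = 0.09154 hr

Final: 0.09154 hr


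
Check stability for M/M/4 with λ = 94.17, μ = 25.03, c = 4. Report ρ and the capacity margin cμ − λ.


Total capacity cμ = 4·25.03 = 100.12/hr
ρ = λ/(cμ) = 94.17/100.12 = 0.9406
Stable ⇔ ρ < 1: YES
Spare capacity = cμ − λ = 100.12 − 94.17 = 5.95/hr

Final: ρ = 0.9406; stable; margin = 5.95/hr


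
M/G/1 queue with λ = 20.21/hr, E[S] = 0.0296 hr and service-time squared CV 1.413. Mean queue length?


ρ = λ·E[S] = 20.21·0.0296 = 0.5982
Lq = ρ²(1+C_s²)/(2(1−ρ)) = 0.3579·(1+1.413)/(2·0.4018)
= 0.3579·2.4130/0.8036 = 1.07461

Final: 1.07461


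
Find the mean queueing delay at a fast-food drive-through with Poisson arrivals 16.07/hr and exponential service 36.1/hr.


ρ = 16.07/36.1 = 0.4452
Wq = ρ/(μ−λ) = 0.4452/(36.1 − 16.07) = 0.4452/20.03 = 0.02222 hr

Final: 0.02222 hr


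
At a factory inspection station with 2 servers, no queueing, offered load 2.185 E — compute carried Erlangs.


B(2,2.185) = 0.428404 (Erlang-B)
Carried load = a(1 − B) = 2.185·(1 − 0.428404) = 2.185·0.571596 = 1.2489 E

Final: 1.2489 Erlangs


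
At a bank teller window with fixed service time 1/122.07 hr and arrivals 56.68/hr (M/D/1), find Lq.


ρ = 56.68/122.07 = 0.4643
M/D/1: Lq = ρ²/(2(1−ρ)) = 0.2156/(2·0.5357) = 0.20124

Final: 0.20124


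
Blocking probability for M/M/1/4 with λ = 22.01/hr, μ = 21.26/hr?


ρ = λ/μ = 22.01/21.26 = 1.0353
P_K = (1−ρ)ρ^K/(1−ρ^(K+1)) = (-0.03528·1.148754)/(1 − 1.189279)
= -0.040525/-0.189279 = 0.214102

Final: 0.214102


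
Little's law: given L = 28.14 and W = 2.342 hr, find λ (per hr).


λ = L/W = 28.14/2.342 = 12.0154 /hr

Final: 12.0154 /hr


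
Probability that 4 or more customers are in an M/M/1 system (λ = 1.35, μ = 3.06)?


ρ = 1.35/3.06 = 0.4412
P(N ≥ n) = ρ^n = 0.4412^4 = 0.037883

Final: 0.037883


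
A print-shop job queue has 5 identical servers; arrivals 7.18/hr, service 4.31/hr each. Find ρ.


ρ = λ/(cμ) = 7.18/(5·4.31) = 7.18/21.55 = 0.3332

Final: 0.3332


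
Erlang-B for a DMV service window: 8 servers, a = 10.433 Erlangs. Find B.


B(c,a) = (a^c/c!) / Σ_{k=0}^{c} a^k/k!
a^8/8! = 3481.393672
Σ terms (k=0..8): 1.00000 + 10.43300 + 54.42374 + 189.26764 + 493.65733 + 1030.06538 + 1791.11202 + 2669.52453 + 3481.39367 = 9720.877310
B = 3481.393672/9720.877310 = 0.358136

Final: 0.358136


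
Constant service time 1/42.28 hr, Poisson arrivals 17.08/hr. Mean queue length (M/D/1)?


ρ = 17.08/42.28 = 0.4040
M/D/1: Lq = ρ²/(2(1−ρ)) = 0.1632/(2·0.5960) = 0.13690

Final: 0.13690


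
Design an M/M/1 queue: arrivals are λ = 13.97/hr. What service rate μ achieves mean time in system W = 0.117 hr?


W = 1/(μ−λ) ⇒ μ − λ = 1/W = 1/0.117 = 8.5470
μ = λ + 1/W = 13.97 + 8.5470 = 22.5170 per hr

Final: 22.5170 /hr


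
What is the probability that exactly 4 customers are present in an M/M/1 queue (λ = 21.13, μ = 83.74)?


ρ = 21.13/83.74 = 0.2523
P_n = (1−ρ)·ρ^n = (1 − 0.2523)·0.2523^4 = 0.7477·0.004054 = 0.003031

Final: 0.003031


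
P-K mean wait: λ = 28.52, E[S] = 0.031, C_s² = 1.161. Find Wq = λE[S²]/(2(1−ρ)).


ρ = λ·E[S] = 28.52·0.031 = 0.8841
E[S²] = E[S]²(1+C_s²) = 0.031²·(1+1.161) = 0.002077
Wq = λ·E[S²]/(2(1−ρ)) = 28.52·0.002077/(2·0.1159) = 0.25556 hr

Final: 0.25556 hr


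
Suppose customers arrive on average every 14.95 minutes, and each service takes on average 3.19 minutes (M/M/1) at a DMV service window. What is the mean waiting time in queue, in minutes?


λ = 60/14.95 = 4.0134 /hr
μ = 60/3.19 = 18.8088 /hr
ρ = λ/μ = 4.0134/18.8088 = 0.2134
Wq = ρ/(μ−λ) = 0.2134/(18.8088−4.0134) = 0.01442 hr
In minutes: 0.01442·60 = 0.8653 min

Final: 0.8653 min


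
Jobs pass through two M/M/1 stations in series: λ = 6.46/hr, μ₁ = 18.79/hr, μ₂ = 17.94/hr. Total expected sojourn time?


Each node sees arrival rate λ = 6.46/hr (tandem ⇒ throughput preserved).
W₁ = 1/(μ₁−λ) = 1/(18.79−6.46) = 0.08110 hr
W₂ = 1/(μ₂−λ) = 1/(17.94−6.46) = 0.08711 hr
W_total = W₁ + W₂ = 0.08110 + 0.08711 = 0.16821 hr

Final: 0.16821 hr


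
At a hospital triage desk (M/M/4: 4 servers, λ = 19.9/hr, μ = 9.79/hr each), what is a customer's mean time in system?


a = 2.0327; ρ = 0.5082; P₀ = 0.125871
Lq = P₀·a^c·ρ/(c!(1−ρ)²) = 0.18810
Wq = Lq/λ = 0.18810/19.9 = 0.009452 hr
W = Wq + 1/μ = 0.009452 + 0.10215 = 0.11160 hr

Final: 0.11160 hr


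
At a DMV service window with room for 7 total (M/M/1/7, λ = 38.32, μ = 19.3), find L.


ρ = 38.32/19.3 = 1.9855
L = ρ[1 − (K+1)ρ^K + Kρ^(K+1)] / [(1−ρ)(1−ρ^(K+1))]
Numerator: 1.9855·(1 − 8·121.640260 + 7·241.515791) = 1426.553245
Denominator: (-0.9855)·(-240.515791) = 237.026443
L = 1426.553245/237.026443 = 6.0185

Final: 6.0185


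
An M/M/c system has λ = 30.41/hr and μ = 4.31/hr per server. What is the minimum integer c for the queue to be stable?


Stability requires cμ > λ ⇔ c > λ/μ.
λ/μ = 30.41/4.31 = 7.0557
Minimum integer c = ⌊7.0557⌋ + 1 = 8
Check: 8·4.31 = 34.48 > 30.41, while 7·4.31 = 30.17 ≤ 30.41

Final: 8 servers


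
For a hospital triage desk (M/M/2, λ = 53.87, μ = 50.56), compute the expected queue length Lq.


a = λ/μ = 1.0655; ρ = a/2 = 0.5327
P₀ = 0.304858
Lq = P₀·a^c·ρ / (c!·(1−ρ)²) = 0.304858·1.13522·0.5327/(2·0.21834)
= 0.42221

Final: 0.42221


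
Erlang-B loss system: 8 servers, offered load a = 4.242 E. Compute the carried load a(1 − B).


B(8,4.242) = 0.038527 (Erlang-B)
Carried load = a(1 − B) = 4.242·(1 − 0.038527) = 4.242·0.961473 = 4.0786 E

Final: 4.0786 Erlangs


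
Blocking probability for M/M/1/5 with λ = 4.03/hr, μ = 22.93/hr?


ρ = λ/μ = 4.03/22.93 = 0.1758
P_K = (1−ρ)ρ^K/(1−ρ^(K+1)) = (0.8242·0.0001677)/(1 − 0.00002947)
= 0.0001382/0.999971 = 0.0001382

Final: 0.0001382


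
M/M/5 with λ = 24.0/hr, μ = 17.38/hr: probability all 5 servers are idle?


a = λ/μ = 24.0/17.38 = 1.3809; ρ = a/c = 0.2762
Σ_{k=0}^{4} a^k/k! (terms k=0..4) = 1.00000 + 1.38090 + 0.95344 + 0.43887 + 0.15151 = 3.92471
Tail: a^5/(5!(1−ρ)) = 5.02120/(120·0.7238) = 0.05781
P₀ = 1/(3.92471 + 0.05781) = 1/3.98252 = 0.251097

Final: 0.251097


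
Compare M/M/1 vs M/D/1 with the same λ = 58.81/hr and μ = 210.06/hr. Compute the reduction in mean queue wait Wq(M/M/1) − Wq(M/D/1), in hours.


ρ = 58.81/210.06 = 0.2800
Wq(M/M/1) = ρ/(μ−λ) = 0.2800/151.25 = 0.001851 hr
Wq(M/D/1) = ρ/(2(μ−λ)) = 0.0009255 hr
Savings = 0.001851 − 0.0009255 = 0.0009255 hr

Final: 0.0009255 hr


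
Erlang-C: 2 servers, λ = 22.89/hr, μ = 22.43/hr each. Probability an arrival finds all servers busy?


a = λ/μ = 1.0205; ρ = a/2 = 0.5103
P₀ = 0.324280 (from M/M/c formula)
C(c,a) = [a^c/(c!(1−ρ))]·P₀ = [1.04144/(2·0.4897)]·0.324280
= 1.06324·0.324280 = 0.344789

Final: 0.344789


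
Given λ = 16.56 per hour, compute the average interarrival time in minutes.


Mean interarrival time = 1/λ = 1/16.56 hour = 0.06039 hour
In minutes: 0.06039 × 60 = 3.6232 min

Final: 3.6232 min


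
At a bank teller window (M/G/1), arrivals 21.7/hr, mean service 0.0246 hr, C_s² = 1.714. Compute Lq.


ρ = λ·E[S] = 21.7·0.0246 = 0.5338
Lq = ρ²(1+C_s²)/(2(1−ρ)) = 0.2850·(1+1.714)/(2·0.4662)
= 0.2850·2.7140/0.9324 = 0.82950

Final: 0.82950


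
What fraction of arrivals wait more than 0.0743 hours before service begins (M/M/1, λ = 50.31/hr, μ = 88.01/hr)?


ρ = 50.31/88.01 = 0.5716
P(Wq > t) = ρ·e^{−(μ−λ)t} = 0.5716·e^{−2.8011}
= 0.5716·0.060743 = 0.034723

Final: 0.034723


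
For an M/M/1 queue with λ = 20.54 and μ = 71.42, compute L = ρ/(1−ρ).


ρ = λ/μ = 20.54/71.42 = 0.2876
L = ρ/(1−ρ) = 0.2876/(1 − 0.2876) = 0.2876/0.7124 = 0.4037

Final: 0.4037


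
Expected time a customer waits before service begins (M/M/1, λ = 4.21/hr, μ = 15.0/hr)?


ρ = 4.21/15.0 = 0.2807
Wq = ρ/(μ−λ) = 0.2807/(15.0 − 4.21) = 0.2807/10.79 = 0.02601 hr

Final: 0.02601 hr


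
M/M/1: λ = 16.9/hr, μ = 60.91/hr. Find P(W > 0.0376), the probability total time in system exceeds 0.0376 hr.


W ~ Exponential(μ−λ) for M/M/1.
μ − λ = 60.91 − 16.9 = 44.0100
P(W > t) = e^{−(μ−λ)t} = e^{−1.6548} = 0.191135

Final: 0.191135


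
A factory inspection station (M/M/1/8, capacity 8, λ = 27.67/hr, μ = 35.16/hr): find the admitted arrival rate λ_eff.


ρ = 0.7870; P_K = (1−ρ)ρ^8/(1−ρ^9) = 0.035445
λ_eff = λ(1 − P_K) = 27.67·(1 − 0.035445) = 27.67·0.964555 = 26.6892 /hr

Final: 26.6892 /hr


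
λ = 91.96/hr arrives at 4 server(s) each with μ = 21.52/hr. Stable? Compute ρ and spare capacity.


Total capacity cμ = 4·21.52 = 86.08/hr
ρ = λ/(cμ) = 91.96/86.08 = 1.0683
Stable ⇔ ρ < 1: NO
Spare capacity = cμ − λ = 86.08 − 91.96 = -5.88/hr

Final: ρ = 1.0683; unstable; margin = -5.88/hr


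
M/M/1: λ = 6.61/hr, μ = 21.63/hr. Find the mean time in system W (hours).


W = 1/(μ−λ) = 1/(21.63 − 6.61) = 1/15.02 = 0.06658 hr

Final: 0.06658 hr


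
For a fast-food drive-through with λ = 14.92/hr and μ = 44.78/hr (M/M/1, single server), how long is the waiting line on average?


ρ = 14.92/44.78 = 0.3332
Lq = ρ²/(1−ρ) = 0.1110/0.6668 = 0.1665

Final: 0.1665


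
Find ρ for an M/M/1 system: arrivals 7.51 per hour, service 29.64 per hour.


ρ = λ/μ = 7.51/29.64 = 0.2534

Final: 0.2534


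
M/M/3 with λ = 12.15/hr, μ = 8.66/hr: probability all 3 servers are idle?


a = λ/μ = 12.15/8.66 = 1.4030; ρ = a/c = 0.4677
Σ_{k=0}^{2} a^k/k! (terms k=0..2) = 1.00000 + 1.40300 + 0.98421 = 3.38721
Tail: a^3/(3!(1−ρ)) = 2.76169/(6·0.5323) = 0.86465
P₀ = 1/(3.38721 + 0.86465) = 1/4.25186 = 0.235191

Final: 0.235191


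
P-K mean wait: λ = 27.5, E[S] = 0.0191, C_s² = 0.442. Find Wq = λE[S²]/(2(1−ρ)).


ρ = λ·E[S] = 27.5·0.0191 = 0.5252
E[S²] = E[S]²(1+C_s²) = 0.0191²·(1+0.442) = 0.0005261
Wq = λ·E[S²]/(2(1−ρ)) = 27.5·0.0005261/(2·0.4748) = 0.01524 hr

Final: 0.01524 hr


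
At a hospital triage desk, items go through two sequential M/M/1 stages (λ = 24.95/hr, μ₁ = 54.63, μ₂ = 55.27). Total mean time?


Each node sees arrival rate λ = 24.95/hr (tandem ⇒ throughput preserved).
W₁ = 1/(μ₁−λ) = 1/(54.63−24.95) = 0.03369 hr
W₂ = 1/(μ₂−λ) = 1/(55.27−24.95) = 0.03298 hr
W_total = W₁ + W₂ = 0.03369 + 0.03298 = 0.06667 hr

Final: 0.06667 hr


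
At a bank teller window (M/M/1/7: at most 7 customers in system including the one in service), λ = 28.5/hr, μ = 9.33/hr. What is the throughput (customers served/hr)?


ρ = 3.0547; P_K = (1−ρ)ρ^7/(1−ρ^8) = 0.672720
λ_eff = λ(1 − P_K) = 28.5·(1 − 0.672720) = 28.5·0.327280 = 9.3275 /hr

Final: 9.3275 /hr


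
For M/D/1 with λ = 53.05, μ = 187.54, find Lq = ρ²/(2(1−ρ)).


ρ = 53.05/187.54 = 0.2829
M/D/1: Lq = ρ²/(2(1−ρ)) = 0.08002/(2·0.7171) = 0.05579

Final: 0.05579


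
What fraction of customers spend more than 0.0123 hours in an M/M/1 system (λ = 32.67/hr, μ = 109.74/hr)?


W ~ Exponential(μ−λ) for M/M/1.
μ − λ = 109.74 − 32.67 = 77.0700
P(W > t) = e^{−(μ−λ)t} = e^{−0.9480} = 0.387530

Final: 0.387530


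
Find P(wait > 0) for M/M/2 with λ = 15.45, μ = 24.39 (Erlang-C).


a = λ/μ = 0.6335; ρ = a/2 = 0.3167
P₀ = 0.518916 (from M/M/c formula)
C(c,a) = [a^c/(c!(1−ρ))]·P₀ = [0.40127/(2·0.6833)]·0.518916
= 0.29364·0.518916 = 0.152373

Final: 0.152373


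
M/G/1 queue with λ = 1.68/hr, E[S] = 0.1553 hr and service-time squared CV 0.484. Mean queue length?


ρ = λ·E[S] = 1.68·0.1553 = 0.2609
Lq = ρ²(1+C_s²)/(2(1−ρ)) = 0.06807·(1+0.484)/(2·0.7391)
= 0.06807·1.4840/1.4782 = 0.06834

Final: 0.06834


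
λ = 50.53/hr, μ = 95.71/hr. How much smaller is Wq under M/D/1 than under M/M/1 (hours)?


ρ = 50.53/95.71 = 0.5279
Wq(M/M/1) = ρ/(μ−λ) = 0.5279/45.18 = 0.01169 hr
Wq(M/D/1) = ρ/(2(μ−λ)) = 0.005843 hr
Savings = 0.01169 − 0.005843 = 0.005843 hr

Final: 0.005843 hr


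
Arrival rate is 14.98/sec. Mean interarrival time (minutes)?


Mean interarrival time = 1/λ = 1/14.98 second = 0.06676 second
In minutes: 0.06676 × 0.0166667 = 0.001113 min

Final: 0.001113 min


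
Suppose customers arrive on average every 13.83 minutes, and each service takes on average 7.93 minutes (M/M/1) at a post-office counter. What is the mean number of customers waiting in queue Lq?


λ = 60/13.83 = 4.3384 /hr
μ = 60/7.93 = 7.5662 /hr
ρ = λ/μ = 4.3384/7.5662 = 0.5734
Lq = ρ²/(1−ρ) = 0.3288/0.4266 = 0.7707

Final: 0.7707


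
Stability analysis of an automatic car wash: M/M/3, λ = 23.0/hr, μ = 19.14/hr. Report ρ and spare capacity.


Total capacity cμ = 3·19.14 = 57.42/hr
ρ = λ/(cμ) = 23.0/57.42 = 0.4006
Stable ⇔ ρ < 1: YES
Spare capacity = cμ − λ = 57.42 − 23.0 = 34.42/hr

Final: ρ = 0.4006; stable; margin = 34.42/hr


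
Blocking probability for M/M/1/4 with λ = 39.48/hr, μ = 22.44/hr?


ρ = λ/μ = 39.48/22.44 = 1.7594
P_K = (1−ρ)ρ^K/(1−ρ^(K+1)) = (-0.7594·9.581140)/(1 − 16.856657)
= -7.275518/-15.856657 = 0.458830

Final: 0.458830


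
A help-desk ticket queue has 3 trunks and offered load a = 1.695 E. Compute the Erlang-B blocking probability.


B(c,a) = (a^c/c!) / Σ_{k=0}^{c} a^k/k!
a^3/3! = 0.811630
Σ terms (k=0..3): 1.00000 + 1.69500 + 1.43651 + 0.81163 = 4.943142
B = 0.811630/4.943142 = 0.164193

Final: 0.164193


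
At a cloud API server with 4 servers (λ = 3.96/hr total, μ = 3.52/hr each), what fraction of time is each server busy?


ρ = λ/(cμ) = 3.96/(4·3.52) = 3.96/14.08 = 0.2812

Final: 0.2812


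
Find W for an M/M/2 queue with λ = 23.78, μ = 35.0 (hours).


a = 0.6794; ρ = 0.3397; P₀ = 0.492856
Lq = P₀·a^c·ρ/(c!(1−ρ)²) = 0.08864
Wq = Lq/λ = 0.08864/23.78 = 0.003727 hr
W = Wq + 1/μ = 0.003727 + 0.02857 = 0.03230 hr

Final: 0.03230 hr


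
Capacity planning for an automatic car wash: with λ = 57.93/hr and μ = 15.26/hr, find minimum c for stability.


Stability requires cμ > λ ⇔ c > λ/μ.
λ/μ = 57.93/15.26 = 3.7962
Minimum integer c = ⌊3.7962⌋ + 1 = 4
Check: 4·15.26 = 61.04 > 57.93, while 3·15.26 = 45.78 ≤ 57.93

Final: 4 servers


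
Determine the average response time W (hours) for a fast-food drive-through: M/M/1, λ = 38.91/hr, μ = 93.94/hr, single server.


W = 1/(μ−λ) = 1/(93.94 − 38.91) = 1/55.03 = 0.01817 hr

Final: 0.01817 hr


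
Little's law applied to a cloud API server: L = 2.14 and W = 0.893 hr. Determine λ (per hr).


λ = L/W = 2.14/0.893 = 2.3964 /hr

Final: 2.3964 /hr


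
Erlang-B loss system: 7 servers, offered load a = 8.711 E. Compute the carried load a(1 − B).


B(7,8.711) = 0.346770 (Erlang-B)
Carried load = a(1 − B) = 8.711·(1 − 0.346770) = 8.711·0.653230 = 5.6903 E

Final: 5.6903 Erlangs


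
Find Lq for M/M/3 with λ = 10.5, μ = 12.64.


a = λ/μ = 0.8307; ρ = a/3 = 0.2769
P₀ = 0.433304
Lq = P₀·a^c·ρ / (c!·(1−ρ)²) = 0.433304·0.57323·0.2769/(6·0.52288)
= 0.02192

Final: 0.02192


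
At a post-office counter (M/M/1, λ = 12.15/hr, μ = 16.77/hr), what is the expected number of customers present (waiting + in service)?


ρ = λ/μ = 12.15/16.77 = 0.7245
L = ρ/(1−ρ) = 0.7245/(1 − 0.7245) = 0.7245/0.2755 = 2.6299

Final: 2.6299


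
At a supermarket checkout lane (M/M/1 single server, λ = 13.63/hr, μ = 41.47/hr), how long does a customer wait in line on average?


ρ = 13.63/41.47 = 0.3287
Wq = ρ/(μ−λ) = 0.3287/(41.47 − 13.63) = 0.3287/27.84 = 0.01181 hr

Final: 0.01181 hr


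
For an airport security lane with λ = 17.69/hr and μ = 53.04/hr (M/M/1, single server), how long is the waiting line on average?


ρ = 17.69/53.04 = 0.3335
Lq = ρ²/(1−ρ) = 0.1112/0.6665 = 0.1669

Final: 0.1669


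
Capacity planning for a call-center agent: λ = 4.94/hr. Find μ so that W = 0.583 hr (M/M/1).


W = 1/(μ−λ) ⇒ μ − λ = 1/W = 1/0.583 = 1.7153
μ = λ + 1/W = 4.94 + 1.7153 = 6.6553 per hr

Final: 6.6553 /hr


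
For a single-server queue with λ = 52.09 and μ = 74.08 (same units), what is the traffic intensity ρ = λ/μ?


ρ = λ/μ = 52.09/74.08 = 0.7032

Final: 0.7032


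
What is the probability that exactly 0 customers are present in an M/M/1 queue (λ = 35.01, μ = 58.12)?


ρ = 35.01/58.12 = 0.6024
P_n = (1−ρ)·ρ^n = (1 − 0.6024)·0.6024^0 = 0.3976·1.000000 = 0.397626

Final: 0.397626


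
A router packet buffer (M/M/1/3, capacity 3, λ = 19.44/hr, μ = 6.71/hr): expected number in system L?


ρ = 19.44/6.71 = 2.8972
L = ρ[1 − (K+1)ρ^K + Kρ^(K+1)] / [(1−ρ)(1−ρ^(K+1))]
Numerator: 2.8972·(1 − 4·24.317629 + 3·70.452265) = 333.424338
Denominator: (-1.8972)·(-69.452265) = 131.762643
L = 333.424338/131.762643 = 2.5305

Final: 2.5305


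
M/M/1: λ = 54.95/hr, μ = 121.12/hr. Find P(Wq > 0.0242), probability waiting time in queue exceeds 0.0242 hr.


ρ = 54.95/121.12 = 0.4537
P(Wq > t) = ρ·e^{−(μ−λ)t} = 0.4537·e^{−1.6013}
= 0.4537·0.201631 = 0.091477

Final: 0.091477


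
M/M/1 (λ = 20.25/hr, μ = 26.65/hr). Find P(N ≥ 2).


ρ = 20.25/26.65 = 0.7598
P(N ≥ n) = ρ^n = 0.7598^2 = 0.577372

Final: 0.577372


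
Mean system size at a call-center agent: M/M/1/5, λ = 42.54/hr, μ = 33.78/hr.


ρ = 42.54/33.78 = 1.2593
L = ρ[1 − (K+1)ρ^K + Kρ^(K+1)] / [(1−ρ)(1−ρ^(K+1))]
Numerator: 1.2593·(1 − 6·3.167300 + 5·3.988660) = 2.442462
Denominator: (-0.2593)·(-2.988660) = 0.775034
L = 2.442462/0.775034 = 3.1514

Final: 3.1514


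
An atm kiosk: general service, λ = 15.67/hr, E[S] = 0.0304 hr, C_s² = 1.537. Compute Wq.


ρ = λ·E[S] = 15.67·0.0304 = 0.4764
E[S²] = E[S]²(1+C_s²) = 0.0304²·(1+1.537) = 0.002345
Wq = λ·E[S²]/(2(1−ρ)) = 15.67·0.002345/(2·0.5236) = 0.03508 hr

Final: 0.03508 hr


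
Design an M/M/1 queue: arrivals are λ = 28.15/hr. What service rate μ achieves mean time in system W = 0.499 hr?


W = 1/(μ−λ) ⇒ μ − λ = 1/W = 1/0.499 = 2.0040
μ = λ + 1/W = 28.15 + 2.0040 = 30.1540 per hr

Final: 30.1540 /hr


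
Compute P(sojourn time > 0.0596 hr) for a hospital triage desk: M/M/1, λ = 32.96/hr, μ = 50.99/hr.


W ~ Exponential(μ−λ) for M/M/1.
μ − λ = 50.99 − 32.96 = 18.0300
P(W > t) = e^{−(μ−λ)t} = e^{−1.0746} = 0.341438

Final: 0.341438


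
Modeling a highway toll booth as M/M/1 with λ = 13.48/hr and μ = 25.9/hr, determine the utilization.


ρ = λ/μ = 13.48/25.9 = 0.5205

Final: 0.5205


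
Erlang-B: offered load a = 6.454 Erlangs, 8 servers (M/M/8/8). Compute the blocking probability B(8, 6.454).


B(c,a) = (a^c/c!) / Σ_{k=0}^{c} a^k/k!
a^8/8! = 74.663985
Σ terms (k=0..8): 1.00000 + 6.45400 + 20.82706 + 44.80594 + 72.29439 + 93.31760 + 100.37863 + 92.54910 + 74.66398 = 506.290707
B = 74.663985/506.290707 = 0.147473

Final: 0.147473


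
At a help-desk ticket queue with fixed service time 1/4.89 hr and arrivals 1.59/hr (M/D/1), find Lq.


ρ = 1.59/4.89 = 0.3252
M/D/1: Lq = ρ²/(2(1−ρ)) = 0.1057/(2·0.6748) = 0.07833

Final: 0.07833


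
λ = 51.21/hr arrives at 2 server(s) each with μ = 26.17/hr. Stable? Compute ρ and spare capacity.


Total capacity cμ = 2·26.17 = 52.34/hr
ρ = λ/(cμ) = 51.21/52.34 = 0.9784
Stable ⇔ ρ < 1: YES
Spare capacity = cμ − λ = 52.34 − 51.21 = 1.13/hr

Final: ρ = 0.9784; stable; margin = 1.13/hr


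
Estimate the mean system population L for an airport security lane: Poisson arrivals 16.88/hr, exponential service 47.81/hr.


ρ = λ/μ = 16.88/47.81 = 0.3531
L = ρ/(1−ρ) = 0.3531/(1 − 0.3531) = 0.3531/0.6469 = 0.5457

Final: 0.5457


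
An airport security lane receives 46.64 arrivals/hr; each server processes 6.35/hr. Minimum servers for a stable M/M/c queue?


Stability requires cμ > λ ⇔ c > λ/μ.
λ/μ = 46.64/6.35 = 7.3449
Minimum integer c = ⌊7.3449⌋ + 1 = 8
Check: 8·6.35 = 50.80 > 46.64, while 7·6.35 = 44.45 ≤ 46.64

Final: 8 servers


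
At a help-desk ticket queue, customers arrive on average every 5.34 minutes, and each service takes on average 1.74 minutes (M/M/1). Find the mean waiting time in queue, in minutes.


λ = 60/5.34 = 11.2360 /hr
μ = 60/1.74 = 34.4828 /hr
ρ = λ/μ = 11.2360/34.4828 = 0.3258
Wq = ρ/(μ−λ) = 0.3258/(34.4828−11.2360) = 0.01402 hr
In minutes: 0.01402·60 = 0.8410 min

Final: 0.8410 min


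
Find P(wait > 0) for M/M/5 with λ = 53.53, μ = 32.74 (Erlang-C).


a = λ/μ = 1.6350; ρ = a/5 = 0.3270
P₀ = 0.194457 (from M/M/c formula)
C(c,a) = [a^c/(c!(1−ρ))]·P₀ = [11.68403/(120·0.6730)]·0.194457
= 0.14468·0.194457 = 0.028133

Final: 0.028133


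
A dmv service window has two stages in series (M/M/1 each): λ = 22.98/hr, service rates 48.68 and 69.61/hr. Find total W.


Each node sees arrival rate λ = 22.98/hr (tandem ⇒ throughput preserved).
W₁ = 1/(μ₁−λ) = 1/(48.68−22.98) = 0.03891 hr
W₂ = 1/(μ₂−λ) = 1/(69.61−22.98) = 0.02145 hr
W_total = W₁ + W₂ = 0.03891 + 0.02145 = 0.06036 hr

Final: 0.06036 hr


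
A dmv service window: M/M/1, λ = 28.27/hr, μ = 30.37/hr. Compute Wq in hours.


ρ = 28.27/30.37 = 0.9309
Wq = ρ/(μ−λ) = 0.9309/(30.37 − 28.27) = 0.9309/2.10 = 0.4433 hr

Final: 0.4433 hr


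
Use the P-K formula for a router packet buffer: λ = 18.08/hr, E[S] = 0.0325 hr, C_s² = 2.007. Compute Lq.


ρ = λ·E[S] = 18.08·0.0325 = 0.5876
Lq = ρ²(1+C_s²)/(2(1−ρ)) = 0.3453·(1+2.007)/(2·0.4124)
= 0.3453·3.0070/0.8248 = 1.25878

Final: 1.25878


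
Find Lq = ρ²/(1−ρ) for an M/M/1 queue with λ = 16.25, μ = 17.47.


ρ = 16.25/17.47 = 0.9302
Lq = ρ²/(1−ρ) = 0.8652/0.06983 = 12.3895

Final: 12.3895


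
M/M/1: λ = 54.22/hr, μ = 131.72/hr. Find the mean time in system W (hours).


W = 1/(μ−λ) = 1/(131.72 − 54.22) = 1/77.50 = 0.01290 hr

Final: 0.01290 hr


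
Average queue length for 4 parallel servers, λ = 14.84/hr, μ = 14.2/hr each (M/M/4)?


a = λ/μ = 1.0451; ρ = a/4 = 0.2613
P₀ = 0.351041
Lq = P₀·a^c·ρ / (c!·(1−ρ)²) = 0.351041·1.19284·0.2613/(24·0.54573)
= 0.008353

Final: 0.008353


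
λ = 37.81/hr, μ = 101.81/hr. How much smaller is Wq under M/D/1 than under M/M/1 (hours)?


ρ = 37.81/101.81 = 0.3714
Wq(M/M/1) = ρ/(μ−λ) = 0.3714/64.00 = 0.005803 hr
Wq(M/D/1) = ρ/(2(μ−λ)) = 0.002901 hr
Savings = 0.005803 − 0.002901 = 0.002901 hr

Final: 0.002901 hr


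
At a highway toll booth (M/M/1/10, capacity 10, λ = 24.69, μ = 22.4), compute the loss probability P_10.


ρ = λ/μ = 24.69/22.4 = 1.1022
P_K = (1−ρ)ρ^K/(1−ρ^(K+1)) = (-0.1022·2.646858)/(1 − 2.917452)
= -0.270594/-1.917452 = 0.141122

Final: 0.141122


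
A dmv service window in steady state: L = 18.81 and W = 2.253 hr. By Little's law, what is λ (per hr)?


λ = L/W = 18.81/2.253 = 8.3489 /hr

Final: 8.3489 /hr


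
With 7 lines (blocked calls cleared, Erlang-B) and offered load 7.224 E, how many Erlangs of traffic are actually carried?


B(7,7.224) = 0.262623 (Erlang-B)
Carried load = a(1 − B) = 7.224·(1 − 0.262623) = 7.224·0.737377 = 5.3268 E

Final: 5.3268 Erlangs


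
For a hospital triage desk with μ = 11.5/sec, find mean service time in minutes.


Mean service time = 1/μ = 1/11.5 second = 0.08696 second
In minutes: 0.08696 × 0.0166667 = 0.001449 min

Final: 0.001449 min


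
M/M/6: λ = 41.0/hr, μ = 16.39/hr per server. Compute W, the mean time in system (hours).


a = 2.5015; ρ = 0.4169; P₀ = 0.081494
Lq = P₀·a^c·ρ/(c!(1−ρ)²) = 0.03401
Wq = Lq/λ = 0.03401/41.0 = 0.0008295 hr
W = Wq + 1/μ = 0.0008295 + 0.06101 = 0.06184 hr

Final: 0.06184 hr


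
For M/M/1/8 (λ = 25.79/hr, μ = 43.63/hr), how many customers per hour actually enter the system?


ρ = 0.5911; P_K = (1−ρ)ρ^8/(1−ρ^9) = 0.006149
λ_eff = λ(1 − P_K) = 25.79·(1 − 0.006149) = 25.79·0.993851 = 25.6314 /hr

Final: 25.6314 /hr


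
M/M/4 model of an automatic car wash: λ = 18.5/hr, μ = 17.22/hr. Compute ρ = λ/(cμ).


ρ = λ/(cμ) = 18.5/(4·17.22) = 18.5/68.88 = 0.2686

Final: 0.2686


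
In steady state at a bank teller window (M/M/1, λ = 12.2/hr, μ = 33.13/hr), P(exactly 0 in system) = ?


ρ = 12.2/33.13 = 0.3682
P_n = (1−ρ)·ρ^n = (1 − 0.3682)·0.3682^0 = 0.6318·1.000000 = 0.631754

Final: 0.631754


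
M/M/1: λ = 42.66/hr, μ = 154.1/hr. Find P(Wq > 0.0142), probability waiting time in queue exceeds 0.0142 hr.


ρ = 42.66/154.1 = 0.2768
P(Wq > t) = ρ·e^{−(μ−λ)t} = 0.2768·e^{−1.5824}
= 0.2768·0.205471 = 0.056881

Final: 0.056881


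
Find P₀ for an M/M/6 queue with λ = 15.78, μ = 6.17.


a = λ/μ = 15.78/6.17 = 2.5575; ρ = a/c = 0.4263
Σ_{k=0}^{5} a^k/k! (terms k=0..5) = 1.00000 + 2.55754 + 3.27050 + 2.78814 + 1.78269 + 0.91186 = 12.31072
Tail: a^6/(6!(1−ρ)) = 279.85367/(720·0.5737) = 0.67745
P₀ = 1/(12.31072 + 0.67745) = 1/12.98818 = 0.076993

Final: 0.076993


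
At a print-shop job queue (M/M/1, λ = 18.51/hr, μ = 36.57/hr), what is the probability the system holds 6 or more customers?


ρ = 18.51/36.57 = 0.5062
P(N ≥ n) = ρ^n = 0.5062^6 = 0.016815

Final: 0.016815


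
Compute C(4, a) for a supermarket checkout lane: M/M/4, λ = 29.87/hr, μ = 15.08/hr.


a = λ/μ = 1.9808; ρ = a/4 = 0.4952
P₀ = 0.133186 (from M/M/c formula)
C(c,a) = [a^c/(c!(1−ρ))]·P₀ = [15.39343/(24·0.5048)]·0.133186
= 1.27057·0.133186 = 0.169222

Final: 0.169222


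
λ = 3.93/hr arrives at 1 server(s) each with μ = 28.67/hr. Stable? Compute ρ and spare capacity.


Total capacity cμ = 1·28.67 = 28.67/hr
ρ = λ/(cμ) = 3.93/28.67 = 0.1371
Stable ⇔ ρ < 1: YES
Spare capacity = cμ − λ = 28.67 − 3.93 = 24.74/hr

Final: ρ = 0.1371; stable; margin = 24.74/hr


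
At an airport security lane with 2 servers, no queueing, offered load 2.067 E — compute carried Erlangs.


B(2,2.067) = 0.410560 (Erlang-B)
Carried load = a(1 − B) = 2.067·(1 − 0.410560) = 2.067·0.589440 = 1.2184 E

Final: 1.2184 Erlangs


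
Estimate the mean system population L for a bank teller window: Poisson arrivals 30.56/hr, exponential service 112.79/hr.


ρ = λ/μ = 30.56/112.79 = 0.2709
L = ρ/(1−ρ) = 0.2709/(1 − 0.2709) = 0.2709/0.7291 = 0.3716

Final: 0.3716


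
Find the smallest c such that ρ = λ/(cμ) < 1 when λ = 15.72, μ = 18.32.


Stability requires cμ > λ ⇔ c > λ/μ.
λ/μ = 15.72/18.32 = 0.8581
Minimum integer c = ⌊0.8581⌋ + 1 = 1
Check: 1·18.32 = 18.32 > 15.72, while 0·18.32 = 0.00 ≤ 15.72

Final: 1 servers


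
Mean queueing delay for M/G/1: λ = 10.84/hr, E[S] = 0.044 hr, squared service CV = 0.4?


ρ = λ·E[S] = 10.84·0.044 = 0.4770
E[S²] = E[S]²(1+C_s²) = 0.044²·(1+0.4) = 0.002710
Wq = λ·E[S²]/(2(1−ρ)) = 10.84·0.002710/(2·0.5230) = 0.02809 hr

Final: 0.02809 hr


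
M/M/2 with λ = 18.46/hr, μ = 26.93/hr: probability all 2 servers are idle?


a = λ/μ = 18.46/26.93 = 0.6855; ρ = a/c = 0.3427
Σ_{k=0}^{1} a^k/k! (terms k=0..1) = 1.00000 + 0.68548 = 1.68548
Tail: a^2/(2!(1−ρ)) = 0.46988/(2·0.6573) = 0.35746
P₀ = 1/(1.68548 + 0.35746) = 1/2.04294 = 0.489491

Final: 0.489491


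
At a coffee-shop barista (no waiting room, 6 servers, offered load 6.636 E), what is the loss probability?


B(c,a) = (a^c/c!) / Σ_{k=0}^{c} a^k/k!
a^6/6! = 118.605756
Σ terms (k=0..6): 1.00000 + 6.63600 + 22.01825 + 48.70436 + 80.80054 + 107.23848 + 118.60576 = 385.003388
B = 118.605756/385.003388 = 0.308064

Final: 0.308064


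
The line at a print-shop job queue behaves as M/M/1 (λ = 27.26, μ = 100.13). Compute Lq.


ρ = 27.26/100.13 = 0.2722
Lq = ρ²/(1−ρ) = 0.07412/0.7278 = 0.1018

Final: 0.1018


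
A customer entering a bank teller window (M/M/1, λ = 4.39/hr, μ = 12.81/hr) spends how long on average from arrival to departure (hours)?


W = 1/(μ−λ) = 1/(12.81 − 4.39) = 1/8.42 = 0.1188 hr

Final: 0.1188 hr


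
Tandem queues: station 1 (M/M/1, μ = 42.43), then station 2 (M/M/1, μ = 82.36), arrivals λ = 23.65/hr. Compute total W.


Each node sees arrival rate λ = 23.65/hr (tandem ⇒ throughput preserved).
W₁ = 1/(μ₁−λ) = 1/(42.43−23.65) = 0.05325 hr
W₂ = 1/(μ₂−λ) = 1/(82.36−23.65) = 0.01703 hr
W_total = W₁ + W₂ = 0.05325 + 0.01703 = 0.07028 hr

Final: 0.07028 hr


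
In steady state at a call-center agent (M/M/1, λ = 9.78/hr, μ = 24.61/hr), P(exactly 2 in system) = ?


ρ = 9.78/24.61 = 0.3974
P_n = (1−ρ)·ρ^n = (1 − 0.3974)·0.3974^2 = 0.6026·0.157926 = 0.095166

Final: 0.095166


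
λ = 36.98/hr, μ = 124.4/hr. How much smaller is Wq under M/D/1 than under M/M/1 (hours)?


ρ = 36.98/124.4 = 0.2973
Wq(M/M/1) = ρ/(μ−λ) = 0.2973/87.42 = 0.003400 hr
Wq(M/D/1) = ρ/(2(μ−λ)) = 0.001700 hr
Savings = 0.003400 − 0.001700 = 0.001700 hr

Final: 0.001700 hr


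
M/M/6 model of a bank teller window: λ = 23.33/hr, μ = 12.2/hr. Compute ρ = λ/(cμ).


ρ = λ/(cμ) = 23.33/(6·12.2) = 23.33/73.20 = 0.3187

Final: 0.3187


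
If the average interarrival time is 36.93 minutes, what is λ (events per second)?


λ = 1/(interarrival time) in consistent units.
1 second = 0.0166667 min, so λ = 0.0166667/36.93 = 0.0004513 per second

Final: 0.0004513 /sec


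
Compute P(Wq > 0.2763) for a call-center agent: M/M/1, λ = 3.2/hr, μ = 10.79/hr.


ρ = 3.2/10.79 = 0.2966
P(Wq > t) = ρ·e^{−(μ−λ)t} = 0.2966·e^{−2.0971}
= 0.2966·0.122810 = 0.036422

Final: 0.036422


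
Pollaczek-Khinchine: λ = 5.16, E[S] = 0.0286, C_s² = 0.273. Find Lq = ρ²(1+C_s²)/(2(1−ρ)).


ρ = λ·E[S] = 5.16·0.0286 = 0.1476
Lq = ρ²(1+C_s²)/(2(1−ρ)) = 0.02178·(1+0.273)/(2·0.8524)
= 0.02178·1.2730/1.7048 = 0.01626

Final: 0.01626


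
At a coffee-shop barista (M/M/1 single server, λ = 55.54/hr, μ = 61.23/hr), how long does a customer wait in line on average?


ρ = 55.54/61.23 = 0.9071
Wq = ρ/(μ−λ) = 0.9071/(61.23 − 55.54) = 0.9071/5.69 = 0.1594 hr

Final: 0.1594 hr


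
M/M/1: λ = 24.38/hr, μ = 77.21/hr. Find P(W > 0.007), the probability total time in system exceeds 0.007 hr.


W ~ Exponential(μ−λ) for M/M/1.
μ − λ = 77.21 − 24.38 = 52.8300
P(W > t) = e^{−(μ−λ)t} = e^{−0.3698} = 0.690866

Final: 0.690866


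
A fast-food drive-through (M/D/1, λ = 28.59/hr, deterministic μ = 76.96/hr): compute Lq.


ρ = 28.59/76.96 = 0.3715
M/D/1: Lq = ρ²/(2(1−ρ)) = 0.1380/(2·0.6285) = 0.10979

Final: 0.10979


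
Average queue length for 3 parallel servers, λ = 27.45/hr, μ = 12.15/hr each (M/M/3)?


a = λ/μ = 2.2593; ρ = a/3 = 0.7531
P₀ = 0.073554
Lq = P₀·a^c·ρ / (c!·(1−ρ)²) = 0.073554·11.53183·0.7531/(6·0.06097)
= 1.74627

Final: 1.74627


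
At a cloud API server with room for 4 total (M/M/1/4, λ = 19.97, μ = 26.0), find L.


ρ = 19.97/26.0 = 0.7681
L = ρ[1 − (K+1)ρ^K + Kρ^(K+1)] / [(1−ρ)(1−ρ^(K+1))]
Numerator: 0.7681·(1 − 5·0.348032 + 4·0.267315) = 0.252776
Denominator: (0.2319)·(0.732685) = 0.169927
L = 0.252776/0.169927 = 1.4876

Final: 1.4876


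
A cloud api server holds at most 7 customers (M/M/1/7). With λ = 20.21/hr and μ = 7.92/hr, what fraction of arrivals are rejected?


ρ = λ/μ = 20.21/7.92 = 2.5518
P_K = (1−ρ)ρ^K/(1−ρ^(K+1)) = (-1.5518·704.511235)/(1 − 1797.748998)
= -1093.237763/-1796.748998 = 0.608453

Final: 0.608453


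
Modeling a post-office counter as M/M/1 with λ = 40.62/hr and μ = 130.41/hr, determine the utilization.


ρ = λ/μ = 40.62/130.41 = 0.3115

Final: 0.3115


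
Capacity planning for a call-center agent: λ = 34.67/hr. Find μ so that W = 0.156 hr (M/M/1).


W = 1/(μ−λ) ⇒ μ − λ = 1/W = 1/0.156 = 6.4103
μ = λ + 1/W = 34.67 + 6.4103 = 41.0803 per hr

Final: 41.0803 /hr


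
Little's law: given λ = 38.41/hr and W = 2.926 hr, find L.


L = λW = 38.41·2.926 = 112.3877

Final: 112.3877


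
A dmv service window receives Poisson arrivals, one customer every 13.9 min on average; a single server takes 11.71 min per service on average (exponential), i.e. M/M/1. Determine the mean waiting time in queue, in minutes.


λ = 60/13.9 = 4.3165 /hr
μ = 60/11.71 = 5.1238 /hr
ρ = λ/μ = 4.3165/5.1238 = 0.8424
Wq = ρ/(μ−λ) = 0.8424/(5.1238−4.3165) = 1.04356 hr
In minutes: 1.04356·60 = 62.614 min

Final: 62.614 min


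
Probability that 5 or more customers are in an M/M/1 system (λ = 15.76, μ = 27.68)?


ρ = 15.76/27.68 = 0.5694
P(N ≥ n) = ρ^n = 0.5694^5 = 0.059834

Final: 0.059834


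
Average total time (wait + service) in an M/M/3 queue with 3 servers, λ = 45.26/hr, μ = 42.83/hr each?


a = 1.0567; ρ = 0.3522; P₀ = 0.342618
Lq = P₀·a^c·ρ/(c!(1−ρ)²) = 0.05657
Wq = Lq/λ = 0.05657/45.26 = 0.001250 hr
W = Wq + 1/μ = 0.001250 + 0.02335 = 0.02460 hr

Final: 0.02460 hr


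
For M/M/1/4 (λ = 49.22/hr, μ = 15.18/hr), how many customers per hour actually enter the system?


ρ = 3.2424; P_K = (1−ρ)ρ^4/(1−ρ^5) = 0.693524
λ_eff = λ(1 − P_K) = 49.22·(1 − 0.693524) = 49.22·0.306476 = 15.0848 /hr

Final: 15.0848 /hr


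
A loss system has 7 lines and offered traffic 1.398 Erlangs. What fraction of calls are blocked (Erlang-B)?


B(c,a) = (a^c/c!) / Σ_{k=0}^{c} a^k/k!
a^7/7! = 0.002071
Σ terms (k=0..7): 1.00000 + 1.39800 + 0.97720 + 0.45538 + 0.15915 + 0.04450 + 0.01037 + 0.002071 = 4.046671
B = 0.002071/4.046671 = 0.0005117

Final: 0.0005117


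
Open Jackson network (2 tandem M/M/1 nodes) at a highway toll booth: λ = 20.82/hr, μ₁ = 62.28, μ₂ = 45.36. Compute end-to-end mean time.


Each node sees arrival rate λ = 20.82/hr (tandem ⇒ throughput preserved).
W₁ = 1/(μ₁−λ) = 1/(62.28−20.82) = 0.02412 hr
W₂ = 1/(μ₂−λ) = 1/(45.36−20.82) = 0.04075 hr
W_total = W₁ + W₂ = 0.02412 + 0.04075 = 0.06487 hr

Final: 0.06487 hr


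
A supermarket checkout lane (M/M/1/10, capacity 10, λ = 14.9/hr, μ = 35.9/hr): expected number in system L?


ρ = 14.9/35.9 = 0.4150
L = ρ[1 − (K+1)ρ^K + Kρ^(K+1)] / [(1−ρ)(1−ρ^(K+1))]
Numerator: 0.4150·(1 − 11·0.0001517 + 10·0.00006295) = 0.414611
Denominator: (0.5850)·(0.999937) = 0.584921
L = 0.414611/0.584921 = 0.7088

Final: 0.7088


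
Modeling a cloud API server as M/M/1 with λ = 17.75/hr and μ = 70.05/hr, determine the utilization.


ρ = λ/μ = 17.75/70.05 = 0.2534

Final: 0.2534


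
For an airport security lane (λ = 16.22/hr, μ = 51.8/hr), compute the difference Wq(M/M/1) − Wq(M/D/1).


ρ = 16.22/51.8 = 0.3131
Wq(M/M/1) = ρ/(μ−λ) = 0.3131/35.58 = 0.008801 hr
Wq(M/D/1) = ρ/(2(μ−λ)) = 0.004400 hr
Savings = 0.008801 − 0.004400 = 0.004400 hr

Final: 0.004400 hr


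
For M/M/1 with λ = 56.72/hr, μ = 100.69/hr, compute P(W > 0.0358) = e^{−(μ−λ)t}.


W ~ Exponential(μ−λ) for M/M/1.
μ − λ = 100.69 − 56.72 = 43.9700
P(W > t) = e^{−(μ−λ)t} = e^{−1.5741} = 0.207189

Final: 0.207189


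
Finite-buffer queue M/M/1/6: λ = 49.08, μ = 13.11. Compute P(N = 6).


ρ = λ/μ = 49.08/13.11 = 3.7437
P_K = (1−ρ)ρ^K/(1−ρ^(K+1)) = (-2.7437·2753.031459)/(1 − 10306.543404)
= -7553.511945/-10305.543404 = 0.732956

Final: 0.732956


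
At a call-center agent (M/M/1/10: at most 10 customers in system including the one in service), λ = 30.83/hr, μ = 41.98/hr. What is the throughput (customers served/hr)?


ρ = 0.7344; P_K = (1−ρ)ρ^10/(1−ρ^11) = 0.012541
λ_eff = λ(1 − P_K) = 30.83·(1 − 0.012541) = 30.83·0.987459 = 30.4433 /hr

Final: 30.4433 /hr


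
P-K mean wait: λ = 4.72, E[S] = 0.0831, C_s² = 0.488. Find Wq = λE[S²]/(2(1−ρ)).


ρ = λ·E[S] = 4.72·0.0831 = 0.3922
E[S²] = E[S]²(1+C_s²) = 0.0831²·(1+0.488) = 0.010276
Wq = λ·E[S²]/(2(1−ρ)) = 4.72·0.010276/(2·0.6078) = 0.03990 hr

Final: 0.03990 hr


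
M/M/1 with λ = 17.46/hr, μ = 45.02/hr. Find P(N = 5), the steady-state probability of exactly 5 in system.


ρ = 17.46/45.02 = 0.3878
P_n = (1−ρ)·ρ^n = (1 − 0.3878)·0.3878^5 = 0.6122·0.008774 = 0.005371

Final: 0.005371


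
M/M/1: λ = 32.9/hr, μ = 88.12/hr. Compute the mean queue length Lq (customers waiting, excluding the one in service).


ρ = 32.9/88.12 = 0.3734
Lq = ρ²/(1−ρ) = 0.1394/0.6266 = 0.2224

Final: 0.2224


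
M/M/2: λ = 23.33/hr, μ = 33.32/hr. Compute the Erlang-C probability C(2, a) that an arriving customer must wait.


a = λ/μ = 0.7002; ρ = a/2 = 0.3501
P₀ = 0.481383 (from M/M/c formula)
C(c,a) = [a^c/(c!(1−ρ))]·P₀ = [0.49025/(2·0.6499)]·0.481383
= 0.37717·0.481383 = 0.181563

Final: 0.181563


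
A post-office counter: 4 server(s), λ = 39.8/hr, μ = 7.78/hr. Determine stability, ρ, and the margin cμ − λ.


Total capacity cμ = 4·7.78 = 31.12/hr
ρ = λ/(cμ) = 39.8/31.12 = 1.2789
Stable ⇔ ρ < 1: NO
Spare capacity = cμ − λ = 31.12 − 39.8 = -8.68/hr

Final: ρ = 1.2789; unstable; margin = -8.68/hr


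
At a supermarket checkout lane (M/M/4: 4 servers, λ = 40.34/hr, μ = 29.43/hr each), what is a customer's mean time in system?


a = 1.3707; ρ = 0.3427; P₀ = 0.252326
Lq = P₀·a^c·ρ/(c!(1−ρ)²) = 0.02943
Wq = Lq/λ = 0.02943/40.34 = 0.0007297 hr
W = Wq + 1/μ = 0.0007297 + 0.03398 = 0.03471 hr

Final: 0.03471 hr
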